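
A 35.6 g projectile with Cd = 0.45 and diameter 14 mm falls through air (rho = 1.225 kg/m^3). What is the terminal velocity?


A = pi*(d/2)^2 = pi*(14/2000)^2 = 1.53938e-04 m^2
vt = sqrt(2mg/(Cd*rho*A)) = sqrt(2*0.0356*9.81/(0.45 * 1.225 * 1.53938e-04)) = 90.73 m/s

90.73 m/s


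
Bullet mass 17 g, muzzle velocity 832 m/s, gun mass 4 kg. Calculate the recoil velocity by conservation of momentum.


v_recoil = m_p * v_p / m_gun = 0.017 * 832 / 4 = 3.536 m/s

3.536 m/s


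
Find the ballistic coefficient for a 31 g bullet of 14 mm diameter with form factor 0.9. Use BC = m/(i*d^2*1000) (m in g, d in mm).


BC = m/(i*d^2*1000) = 31/(0.9 * 14^2 * 1000) = 0.0001757

0.0001757


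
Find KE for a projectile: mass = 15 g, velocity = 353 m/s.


E = 0.5*m*v^2 = 0.5*0.015*353^2 = 934.6 J

934.6 J


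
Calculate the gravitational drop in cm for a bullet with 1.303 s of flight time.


drop = 0.5*g*t^2 = 0.5*9.81*1.303^2 = 8.32775 m ≈ 832.8 cm

832.8 cm


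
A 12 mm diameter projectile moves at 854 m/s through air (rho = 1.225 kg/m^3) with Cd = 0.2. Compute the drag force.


A = pi*(d/2)^2 = pi*(12/2000)^2 = 1.13097e-04 m^2
Fd = 0.5*Cd*rho*A*v^2 = 0.5*0.2*1.225*1.13097e-04*854^2 = 10.1 N

10.1 N


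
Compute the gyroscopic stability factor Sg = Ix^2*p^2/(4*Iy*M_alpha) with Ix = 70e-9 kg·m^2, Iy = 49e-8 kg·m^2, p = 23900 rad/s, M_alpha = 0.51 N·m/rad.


Sg = Ix^2 * p^2 / (4 * Iy * M_alpha) = (70e-9)^2 * 23900^2 / (4 * 49e-8 * 0.51) = 2.8

2.8


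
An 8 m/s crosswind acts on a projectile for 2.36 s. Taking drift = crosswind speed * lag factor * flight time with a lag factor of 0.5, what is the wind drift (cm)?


drift = v_wind * lag * t = 8 * 0.5 * 2.36 = 9.44 m ≈ 944 cm

944 cm


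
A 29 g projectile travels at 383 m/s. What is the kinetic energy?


E = 0.5*m*v^2 = 0.5*0.029*383^2 = 2127 J

2127 J


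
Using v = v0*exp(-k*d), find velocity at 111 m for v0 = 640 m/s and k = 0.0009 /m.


v = v0*exp(-k*d) = 640*exp(-0.0009*111) = 579.2 m/s

579.2 m/s


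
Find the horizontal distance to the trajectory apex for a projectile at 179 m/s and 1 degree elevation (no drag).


R = v0^2*sin(2*theta)/g = 179^2*sin(2*1°)/9.81 = 113.987 m
apex_dist = R/2 = 113.987/2 = 56.99 m

56.99 m


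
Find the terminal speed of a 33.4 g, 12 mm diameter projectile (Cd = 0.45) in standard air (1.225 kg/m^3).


A = pi*(d/2)^2 = pi*(12/2000)^2 = 1.13097e-04 m^2
vt = sqrt(2mg/(Cd*rho*A)) = sqrt(2*0.0334*9.81/(0.45 * 1.225 * 1.13097e-04)) = 102.5 m/s

102.5 m/s


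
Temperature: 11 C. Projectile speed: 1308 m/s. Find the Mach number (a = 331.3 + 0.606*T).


a = 331.3 + 0.606*(11) = 337.966 m/s
M = v/a = 1308/337.966 = 3.87

3.87


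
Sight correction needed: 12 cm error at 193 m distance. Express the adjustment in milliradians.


1 mrad subtends 1 cm per 10 m of range, so adj = error_cm / (dist_m / 10) = 12 / (193/10) = 0.6218 mrad

0.6218 mrad


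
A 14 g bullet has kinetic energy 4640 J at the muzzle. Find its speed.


v = sqrt(2*E/m) = sqrt(2*4640/0.014) = 814.2 m/s

814.2 m/s


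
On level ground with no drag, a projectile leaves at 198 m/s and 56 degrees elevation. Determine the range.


R = v0^2 * sin(2*theta) / g = 198^2 * sin(2*56°) / 9.81 = 3705 m

3705 m


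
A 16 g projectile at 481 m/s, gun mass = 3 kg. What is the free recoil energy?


v_r = m_p*v_p/m_gun = 0.016*481/3 = 2.56533 m/s, E_r = 0.5*m_gun*v_r^2 = 0.5*3*2.56533^2 = 9.871 J

9.871 J


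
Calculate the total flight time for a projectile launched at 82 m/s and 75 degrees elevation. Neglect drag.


T = 2*v0*sin(theta)/g = 2*82*sin(75°)/9.81 = 16.15 s

16.15 s


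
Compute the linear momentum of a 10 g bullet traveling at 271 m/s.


p = m*v = 0.01*271 = 2.71 kg·m/s

2.71 kg·m/s


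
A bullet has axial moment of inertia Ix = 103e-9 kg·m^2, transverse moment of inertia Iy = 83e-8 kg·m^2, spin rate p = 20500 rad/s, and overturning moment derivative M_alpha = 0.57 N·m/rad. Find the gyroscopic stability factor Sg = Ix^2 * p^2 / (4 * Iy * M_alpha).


Sg = Ix^2 * p^2 / (4 * Iy * M_alpha) = (103e-9)^2 * 20500^2 / (4 * 83e-8 * 0.57) = 2.356

2.356


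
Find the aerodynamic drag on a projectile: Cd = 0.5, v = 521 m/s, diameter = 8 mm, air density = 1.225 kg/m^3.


A = pi*(d/2)^2 = pi*(8/2000)^2 = 5.02655e-05 m^2
Fd = 0.5*Cd*rho*A*v^2 = 0.5*0.5*1.225*5.02655e-05*521^2 = 4.179 N

4.179 N


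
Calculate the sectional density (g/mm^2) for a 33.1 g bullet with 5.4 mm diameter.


SD = m/d^2 = 33.1/5.4^2 = 1.135 g/mm^2

1.135 g/mm^2


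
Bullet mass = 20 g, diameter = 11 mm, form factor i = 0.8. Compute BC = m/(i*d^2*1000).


BC = m/(i*d^2*1000) = 20/(0.8 * 11^2 * 1000) = 0.0002066

0.0002066


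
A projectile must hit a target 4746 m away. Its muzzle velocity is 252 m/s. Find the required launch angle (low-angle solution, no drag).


sin(2*theta) = R*g/v0^2 = 4746*9.81/252^2 = 0.733155, theta = arcsin(0.733155)/2 = 23.58°

23.58 degrees


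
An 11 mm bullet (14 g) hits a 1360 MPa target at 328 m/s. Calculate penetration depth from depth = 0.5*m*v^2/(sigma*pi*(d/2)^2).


A = pi*(d/2)^2 = pi*(11/2)^2 = 95.0332 mm^2
E = 0.5*m*v^2 = 0.5*0.014*328^2 = 753.088 J
depth = E/(sigma*A) = 753.088 J / (1360 MPa * 95.0332 mm^2) = 753.088/(1360 * 95.0332) m = 0.00582682 m ≈ 5.827 mm

5.827 mm


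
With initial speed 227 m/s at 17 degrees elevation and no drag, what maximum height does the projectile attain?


H = (v0*sin(theta))^2 / (2g) = (227*sin(17°))^2 / (2*9.81) = 224.5 m

224.5 m


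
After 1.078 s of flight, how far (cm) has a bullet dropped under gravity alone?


drop = 0.5*g*t^2 = 0.5*9.81*1.078^2 = 5.70002 m ≈ 570 cm

570 cm


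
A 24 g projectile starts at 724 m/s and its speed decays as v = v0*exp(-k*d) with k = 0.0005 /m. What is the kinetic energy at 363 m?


v = v0*exp(-k*d) = 724*exp(-0.0005*363) = 603.829 m/s
E = 0.5*m*v^2 = 0.5*0.024*603.829^2 = 4375 J

4375 J


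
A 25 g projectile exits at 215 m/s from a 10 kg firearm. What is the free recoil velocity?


v_recoil = m_p * v_p / m_gun = 0.025 * 215 / 10 = 0.5375 m/s

0.5375 m/s


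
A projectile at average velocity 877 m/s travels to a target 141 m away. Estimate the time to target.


t = d/v = 141/877 = 0.1608 s

0.1608 s


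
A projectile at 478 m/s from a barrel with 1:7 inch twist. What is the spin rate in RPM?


twist_m = 7*0.0254 = 0.1778 m
spin = v/twist = 478/0.1778 = 2688.414 rev/s
RPM = spin*60 = 2688.414*60 ≈ 161305 RPM

161305 RPM


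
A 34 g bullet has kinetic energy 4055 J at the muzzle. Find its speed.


v = sqrt(2*E/m) = sqrt(2*4055/0.034) = 488.4 m/s

488.4 m/s


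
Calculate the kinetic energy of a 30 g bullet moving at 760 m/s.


E = 0.5*m*v^2 = 0.5*0.03*760^2 = 8664 J

8664 J


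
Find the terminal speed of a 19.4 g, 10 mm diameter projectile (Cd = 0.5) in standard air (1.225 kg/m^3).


A = pi*(d/2)^2 = pi*(10/2000)^2 = 7.85398e-05 m^2
vt = sqrt(2mg/(Cd*rho*A)) = sqrt(2*0.0194*9.81/(0.5 * 1.225 * 7.85398e-05)) = 88.95 m/s

88.95 m/s


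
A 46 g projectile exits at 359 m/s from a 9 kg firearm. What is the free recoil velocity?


v_recoil = m_p * v_p / m_gun = 0.046 * 359 / 9 = 1.835 m/s

1.835 m/s


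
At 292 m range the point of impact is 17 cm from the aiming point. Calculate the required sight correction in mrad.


1 mrad subtends 1 cm per 10 m of range, so adj = error_cm / (dist_m / 10) = 17 / (292/10) = 0.5822 mrad

0.5822 mrad


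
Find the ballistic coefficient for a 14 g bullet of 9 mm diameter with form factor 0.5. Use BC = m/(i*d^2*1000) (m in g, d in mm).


BC = m/(i*d^2*1000) = 14/(0.5 * 9^2 * 1000) = 0.0003457

0.0003457


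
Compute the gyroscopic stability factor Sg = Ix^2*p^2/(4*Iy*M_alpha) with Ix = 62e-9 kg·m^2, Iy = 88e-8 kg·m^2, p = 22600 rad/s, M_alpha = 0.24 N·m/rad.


Sg = Ix^2 * p^2 / (4 * Iy * M_alpha) = (62e-9)^2 * 22600^2 / (4 * 88e-8 * 0.24) = 2.324

2.324


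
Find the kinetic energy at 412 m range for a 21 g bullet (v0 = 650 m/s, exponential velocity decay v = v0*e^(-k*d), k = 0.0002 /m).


v = v0*exp(-k*d) = 650*exp(-0.0002*412) = 598.587 m/s
E = 0.5*m*v^2 = 0.5*0.021*598.587^2 = 3762 J

3762 J


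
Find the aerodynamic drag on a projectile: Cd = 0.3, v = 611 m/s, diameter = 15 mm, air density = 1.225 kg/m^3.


A = pi*(d/2)^2 = pi*(15/2000)^2 = 1.76715e-04 m^2
Fd = 0.5*Cd*rho*A*v^2 = 0.5*0.3*1.225*1.76715e-04*611^2 = 12.12 N

12.12 N


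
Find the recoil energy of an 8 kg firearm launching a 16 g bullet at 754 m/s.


v_r = m_p*v_p/m_gun = 0.016*754/8 = 1.508 m/s, E_r = 0.5*m_gun*v_r^2 = 0.5*8*1.508^2 = 9.096 J

9.096 J


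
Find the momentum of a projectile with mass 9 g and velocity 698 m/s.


p = m*v = 0.009*698 = 6.282 kg·m/s

6.282 kg·m/s


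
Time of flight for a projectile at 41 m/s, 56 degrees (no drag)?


T = 2*v0*sin(theta)/g = 2*41*sin(56°)/9.81 = 6.93 s

6.93 s


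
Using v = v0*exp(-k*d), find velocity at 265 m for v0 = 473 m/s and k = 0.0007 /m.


v = v0*exp(-k*d) = 473*exp(-0.0007*265) = 392.9 m/s

392.9 m/s


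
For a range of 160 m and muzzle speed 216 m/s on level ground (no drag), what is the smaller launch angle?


sin(2*theta) = R*g/v0^2 = 160*9.81/216^2 = 0.033642, theta = arcsin(0.033642)/2 = 0.964°

0.964 degrees


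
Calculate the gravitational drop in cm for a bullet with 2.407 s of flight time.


drop = 0.5*g*t^2 = 0.5*9.81*2.407^2 = 28.4178 m ≈ 2842 cm

2842 cm


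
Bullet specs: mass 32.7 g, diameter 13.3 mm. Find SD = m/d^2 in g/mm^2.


SD = m/d^2 = 32.7/13.3^2 = 0.1849 g/mm^2

0.1849 g/mm^2


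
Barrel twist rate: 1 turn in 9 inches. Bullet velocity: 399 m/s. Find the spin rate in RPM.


twist_m = 9*0.0254 = 0.2286 m
spin = v/twist = 399/0.2286 = 1745.407 rev/s
RPM = spin*60 = 1745.407*60 ≈ 104724 RPM

104724 RPM


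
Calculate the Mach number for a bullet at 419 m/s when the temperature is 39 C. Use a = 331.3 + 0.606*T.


a = 331.3 + 0.606*(39) = 354.934 m/s
M = v/a = 419/354.934 = 1.181

1.181


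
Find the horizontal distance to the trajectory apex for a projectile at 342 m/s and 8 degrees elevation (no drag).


R = v0^2*sin(2*theta)/g = 342^2*sin(2*8°)/9.81 = 3286.41 m
apex_dist = R/2 = 3286.41/2 = 1643 m

1643 m


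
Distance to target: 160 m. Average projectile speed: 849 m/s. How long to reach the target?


t = d/v = 160/849 = 0.1885 s

0.1885 s


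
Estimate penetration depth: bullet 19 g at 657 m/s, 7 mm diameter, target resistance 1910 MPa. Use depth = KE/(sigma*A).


A = pi*(d/2)^2 = pi*(7/2)^2 = 38.4845 mm^2
E = 0.5*m*v^2 = 0.5*0.019*657^2 = 4100.67 J
depth = E/(sigma*A) = 4100.67 J / (1910 MPa * 38.4845 mm^2) = 4100.67/(1910 * 38.4845) m = 0.0557873 m ≈ 55.79 mm

55.79 mm


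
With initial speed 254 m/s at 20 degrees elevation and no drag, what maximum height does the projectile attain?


H = (v0*sin(theta))^2 / (2g) = (254*sin(20°))^2 / (2*9.81) = 384.7 m

384.7 m


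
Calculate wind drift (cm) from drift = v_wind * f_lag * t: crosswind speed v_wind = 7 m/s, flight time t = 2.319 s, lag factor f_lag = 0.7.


drift = v_wind * lag * t = 7 * 0.7 * 2.319 = 11.3631 m ≈ 1136 cm

1136 cm


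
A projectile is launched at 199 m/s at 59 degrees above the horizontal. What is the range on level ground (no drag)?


R = v0^2 * sin(2*theta) / g = 199^2 * sin(2*59°) / 9.81 = 3564 m

3564 m


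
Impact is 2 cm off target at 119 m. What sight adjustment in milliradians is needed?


1 mrad subtends 1 cm per 10 m of range, so adj = error_cm / (dist_m / 10) = 2 / (119/10) = 0.1681 mrad

0.1681 mrad


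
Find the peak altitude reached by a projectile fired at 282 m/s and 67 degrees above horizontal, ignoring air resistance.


H = (v0*sin(theta))^2 / (2g) = (282*sin(67°))^2 / (2*9.81) = 3434 m

3434 m


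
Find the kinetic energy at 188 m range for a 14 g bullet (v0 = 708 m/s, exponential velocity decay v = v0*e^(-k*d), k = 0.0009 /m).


v = v0*exp(-k*d) = 708*exp(-0.0009*188) = 597.793 m/s
E = 0.5*m*v^2 = 0.5*0.014*597.793^2 = 2501 J

2501 J


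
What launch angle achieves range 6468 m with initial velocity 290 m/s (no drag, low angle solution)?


sin(2*theta) = R*g/v0^2 = 6468*9.81/290^2 = 0.754472, theta = arcsin(0.754472)/2 = 24.49°

24.49 degrees


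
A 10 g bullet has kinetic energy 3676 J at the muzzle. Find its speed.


v = sqrt(2*E/m) = sqrt(2*3676/0.01) = 857.4 m/s

857.4 m/s


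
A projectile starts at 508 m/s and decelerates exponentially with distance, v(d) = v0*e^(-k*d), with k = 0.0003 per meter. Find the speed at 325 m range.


v = v0*exp(-k*d) = 508*exp(-0.0003*325) = 460.8 m/s

460.8 m/s


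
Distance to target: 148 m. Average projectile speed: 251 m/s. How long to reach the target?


t = d/v = 148/251 = 0.5896 s

0.5896 s


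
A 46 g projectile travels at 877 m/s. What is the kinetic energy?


E = 0.5*m*v^2 = 0.5*0.046*877^2 = 17690 J

17690 J


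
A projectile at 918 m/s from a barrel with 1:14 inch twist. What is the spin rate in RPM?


twist_m = 14*0.0254 = 0.3556 m
spin = v/twist = 918/0.3556 = 2581.552 rev/s
RPM = spin*60 = 2581.552*60 ≈ 154893 RPM

154893 RPM


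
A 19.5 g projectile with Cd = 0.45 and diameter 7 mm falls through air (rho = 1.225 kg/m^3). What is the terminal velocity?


A = pi*(d/2)^2 = pi*(7/2000)^2 = 3.84845e-05 m^2
vt = sqrt(2mg/(Cd*rho*A)) = sqrt(2*0.0195*9.81/(0.45 * 1.225 * 3.84845e-05)) = 134.3 m/s

134.3 m/s


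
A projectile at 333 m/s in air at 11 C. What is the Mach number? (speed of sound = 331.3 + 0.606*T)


a = 331.3 + 0.606*(11) = 337.966 m/s
M = v/a = 333/337.966 = 0.9853

0.9853


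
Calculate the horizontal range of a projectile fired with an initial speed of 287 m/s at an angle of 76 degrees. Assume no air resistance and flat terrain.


R = v0^2 * sin(2*theta) / g = 287^2 * sin(2*76°) / 9.81 = 3942 m

3942 m


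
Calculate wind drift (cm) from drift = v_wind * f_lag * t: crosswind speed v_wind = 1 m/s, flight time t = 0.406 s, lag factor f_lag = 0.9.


drift = v_wind * lag * t = 1 * 0.9 * 0.406 = 0.3654 m ≈ 36.54 cm

36.54 cm


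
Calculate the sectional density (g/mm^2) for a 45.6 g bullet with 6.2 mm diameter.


SD = m/d^2 = 45.6/6.2^2 = 1.186 g/mm^2

1.186 g/mm^2


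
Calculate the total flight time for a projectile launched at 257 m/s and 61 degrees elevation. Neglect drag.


T = 2*v0*sin(theta)/g = 2*257*sin(61°)/9.81 = 45.83 s

45.83 s


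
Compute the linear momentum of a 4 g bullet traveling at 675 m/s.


p = m*v = 0.004*675 = 2.7 kg·m/s

2.7 kg·m/s


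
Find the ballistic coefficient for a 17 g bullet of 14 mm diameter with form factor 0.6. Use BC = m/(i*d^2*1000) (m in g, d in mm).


BC = m/(i*d^2*1000) = 17/(0.6 * 14^2 * 1000) = 0.0001446

0.0001446


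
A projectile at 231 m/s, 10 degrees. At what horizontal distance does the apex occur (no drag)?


R = v0^2*sin(2*theta)/g = 231^2*sin(2*10°)/9.81 = 1860.4 m
apex_dist = R/2 = 1860.4/2 = 930.2 m

930.2 m


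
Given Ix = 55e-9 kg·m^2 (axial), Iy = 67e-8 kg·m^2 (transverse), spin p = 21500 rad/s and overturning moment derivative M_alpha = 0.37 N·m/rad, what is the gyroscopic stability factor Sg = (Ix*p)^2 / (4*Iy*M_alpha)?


Sg = Ix^2 * p^2 / (4 * Iy * M_alpha) = (55e-9)^2 * 21500^2 / (4 * 67e-8 * 0.37) = 1.41

1.41


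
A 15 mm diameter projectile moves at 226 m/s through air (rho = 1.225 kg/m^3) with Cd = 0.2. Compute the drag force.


A = pi*(d/2)^2 = pi*(15/2000)^2 = 1.76715e-04 m^2
Fd = 0.5*Cd*rho*A*v^2 = 0.5*0.2*1.225*1.76715e-04*226^2 = 1.106 N

1.106 N


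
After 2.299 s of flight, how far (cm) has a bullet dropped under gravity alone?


drop = 0.5*g*t^2 = 0.5*9.81*2.299^2 = 25.9249 m ≈ 2592 cm

2592 cm


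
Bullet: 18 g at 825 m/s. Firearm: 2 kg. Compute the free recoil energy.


v_r = m_p*v_p/m_gun = 0.018*825/2 = 7.425 m/s, E_r = 0.5*m_gun*v_r^2 = 0.5*2*7.425^2 = 55.13 J

55.13 J


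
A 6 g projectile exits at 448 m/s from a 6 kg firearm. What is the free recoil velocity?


v_recoil = m_p * v_p / m_gun = 0.006 * 448 / 6 = 0.448 m/s

0.448 m/s


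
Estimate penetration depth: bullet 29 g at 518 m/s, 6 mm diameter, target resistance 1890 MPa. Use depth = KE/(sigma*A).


A = pi*(d/2)^2 = pi*(6/2)^2 = 28.2743 mm^2
E = 0.5*m*v^2 = 0.5*0.029*518^2 = 3890.7 J
depth = E/(sigma*A) = 3890.7 J / (1890 MPa * 28.2743 mm^2) = 3890.7/(1890 * 28.2743) m = 0.072807 m ≈ 72.81 mm

72.81 mm


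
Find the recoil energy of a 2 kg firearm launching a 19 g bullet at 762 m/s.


v_r = m_p*v_p/m_gun = 0.019*762/2 = 7.239 m/s, E_r = 0.5*m_gun*v_r^2 = 0.5*2*7.239^2 = 52.4 J

52.4 J


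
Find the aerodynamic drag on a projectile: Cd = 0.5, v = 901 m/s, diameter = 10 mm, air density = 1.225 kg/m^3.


A = pi*(d/2)^2 = pi*(10/2000)^2 = 7.85398e-05 m^2
Fd = 0.5*Cd*rho*A*v^2 = 0.5*0.5*1.225*7.85398e-05*901^2 = 19.53 N

19.53 N


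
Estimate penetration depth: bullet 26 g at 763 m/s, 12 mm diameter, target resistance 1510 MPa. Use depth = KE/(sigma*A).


A = pi*(d/2)^2 = pi*(12/2)^2 = 113.097 mm^2
E = 0.5*m*v^2 = 0.5*0.026*763^2 = 7568.2 J
depth = E/(sigma*A) = 7568.2 J / (1510 MPa * 113.097 mm^2) = 7568.2/(1510 * 113.097) m = 0.0443163 m ≈ 44.32 mm

44.32 mm


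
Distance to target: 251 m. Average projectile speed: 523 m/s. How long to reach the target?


t = d/v = 251/523 = 0.4799 s

0.4799 s


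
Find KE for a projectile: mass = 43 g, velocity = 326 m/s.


E = 0.5*m*v^2 = 0.5*0.043*326^2 = 2285 J

2285 J


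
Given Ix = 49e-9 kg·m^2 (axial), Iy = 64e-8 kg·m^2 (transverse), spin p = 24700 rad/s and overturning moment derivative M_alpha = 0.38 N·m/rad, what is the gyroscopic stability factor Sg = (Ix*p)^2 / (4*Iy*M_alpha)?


Sg = Ix^2 * p^2 / (4 * Iy * M_alpha) = (49e-9)^2 * 24700^2 / (4 * 64e-8 * 0.38) = 1.506

1.506


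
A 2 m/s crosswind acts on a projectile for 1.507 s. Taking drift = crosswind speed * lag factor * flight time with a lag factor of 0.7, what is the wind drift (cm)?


drift = v_wind * lag * t = 2 * 0.7 * 1.507 = 2.1098 m ≈ 211 cm

211 cm


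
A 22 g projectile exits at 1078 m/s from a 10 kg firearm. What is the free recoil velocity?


v_recoil = m_p * v_p / m_gun = 0.022 * 1078 / 10 = 2.372 m/s

2.372 m/s


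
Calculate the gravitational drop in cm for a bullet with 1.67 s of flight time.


drop = 0.5*g*t^2 = 0.5*9.81*1.67^2 = 13.6796 m ≈ 1368 cm

1368 cm


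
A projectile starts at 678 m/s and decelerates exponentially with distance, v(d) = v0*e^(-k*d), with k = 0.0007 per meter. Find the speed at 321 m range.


v = v0*exp(-k*d) = 678*exp(-0.0007*321) = 541.6 m/s

541.6 m/s


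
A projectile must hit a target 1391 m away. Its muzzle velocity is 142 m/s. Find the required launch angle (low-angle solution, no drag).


sin(2*theta) = R*g/v0^2 = 1391*9.81/142^2 = 0.676736, theta = arcsin(0.676736)/2 = 21.29°

21.29 degrees


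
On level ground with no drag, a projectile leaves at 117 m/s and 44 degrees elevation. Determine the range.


R = v0^2 * sin(2*theta) / g = 117^2 * sin(2*44°) / 9.81 = 1395 m

1395 m


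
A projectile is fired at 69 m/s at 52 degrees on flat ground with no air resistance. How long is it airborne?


T = 2*v0*sin(theta)/g = 2*69*sin(52°)/9.81 = 11.09 s

11.09 s


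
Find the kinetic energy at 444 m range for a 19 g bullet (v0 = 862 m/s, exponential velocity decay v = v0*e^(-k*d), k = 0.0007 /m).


v = v0*exp(-k*d) = 862*exp(-0.0007*444) = 631.726 m/s
E = 0.5*m*v^2 = 0.5*0.019*631.726^2 = 3791 J

3791 J


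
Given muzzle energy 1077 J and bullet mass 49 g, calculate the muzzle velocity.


v = sqrt(2*E/m) = sqrt(2*1077/0.049) = 209.7 m/s

209.7 m/s


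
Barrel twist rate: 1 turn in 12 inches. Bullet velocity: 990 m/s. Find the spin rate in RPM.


twist_m = 12*0.0254 = 0.3048 m
spin = v/twist = 990/0.3048 = 3248.031 rev/s
RPM = spin*60 = 3248.031*60 ≈ 194882 RPM

194882 RPM


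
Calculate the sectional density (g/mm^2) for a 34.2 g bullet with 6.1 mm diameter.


SD = m/d^2 = 34.2/6.1^2 = 0.9191 g/mm^2

0.9191 g/mm^2


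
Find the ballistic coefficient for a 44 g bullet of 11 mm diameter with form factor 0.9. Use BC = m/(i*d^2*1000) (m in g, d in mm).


BC = m/(i*d^2*1000) = 44/(0.9 * 11^2 * 1000) = 0.000404

0.000404


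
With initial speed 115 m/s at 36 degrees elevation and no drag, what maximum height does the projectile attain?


H = (v0*sin(theta))^2 / (2g) = (115*sin(36°))^2 / (2*9.81) = 232.9 m

232.9 m


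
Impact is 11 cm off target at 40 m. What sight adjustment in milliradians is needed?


1 mrad subtends 1 cm per 10 m of range, so adj = error_cm / (dist_m / 10) = 11 / (40/10) = 2.75 mrad

2.75 mrad


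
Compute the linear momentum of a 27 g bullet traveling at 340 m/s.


p = m*v = 0.027*340 = 9.18 kg·m/s

9.18 kg·m/s


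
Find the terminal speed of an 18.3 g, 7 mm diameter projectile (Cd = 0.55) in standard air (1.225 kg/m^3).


A = pi*(d/2)^2 = pi*(7/2000)^2 = 3.84845e-05 m^2
vt = sqrt(2mg/(Cd*rho*A)) = sqrt(2*0.0183*9.81/(0.55 * 1.225 * 3.84845e-05)) = 117.7 m/s

117.7 m/s


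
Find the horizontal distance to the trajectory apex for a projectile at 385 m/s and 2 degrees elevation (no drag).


R = v0^2*sin(2*theta)/g = 385^2*sin(2*2°)/9.81 = 1053.99 m
apex_dist = R/2 = 1053.99/2 = 527 m

527 m


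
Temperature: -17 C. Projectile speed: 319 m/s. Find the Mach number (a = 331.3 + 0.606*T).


a = 331.3 + 0.606*(-17) = 320.998 m/s
M = v/a = 319/320.998 = 0.9938

0.9938


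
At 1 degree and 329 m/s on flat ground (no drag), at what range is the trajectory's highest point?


R = v0^2*sin(2*theta)/g = 329^2*sin(2*1°)/9.81 = 385.072 m
apex_dist = R/2 = 385.072/2 = 192.5 m

192.5 m


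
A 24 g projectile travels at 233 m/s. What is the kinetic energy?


E = 0.5*m*v^2 = 0.5*0.024*233^2 = 651.5 J

651.5 J


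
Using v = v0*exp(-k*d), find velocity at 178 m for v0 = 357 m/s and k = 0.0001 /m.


v = v0*exp(-k*d) = 357*exp(-0.0001*178) = 350.7 m/s

350.7 m/s


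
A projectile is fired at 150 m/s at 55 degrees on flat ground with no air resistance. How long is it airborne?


T = 2*v0*sin(theta)/g = 2*150*sin(55°)/9.81 = 25.05 s

25.05 s


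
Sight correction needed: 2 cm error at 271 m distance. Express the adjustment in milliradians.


1 mrad subtends 1 cm per 10 m of range, so adj = error_cm / (dist_m / 10) = 2 / (271/10) = 0.0738 mrad

0.0738 mrad


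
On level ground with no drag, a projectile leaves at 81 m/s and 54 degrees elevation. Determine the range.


R = v0^2 * sin(2*theta) / g = 81^2 * sin(2*54°) / 9.81 = 636.1 m

636.1 m


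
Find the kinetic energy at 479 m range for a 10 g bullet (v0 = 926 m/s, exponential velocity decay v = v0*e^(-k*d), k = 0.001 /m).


v = v0*exp(-k*d) = 926*exp(-0.001*479) = 573.567 m/s
E = 0.5*m*v^2 = 0.5*0.01*573.567^2 = 1645 J

1645 J


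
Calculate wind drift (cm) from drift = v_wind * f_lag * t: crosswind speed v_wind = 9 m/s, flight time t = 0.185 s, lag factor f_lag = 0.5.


drift = v_wind * lag * t = 9 * 0.5 * 0.185 = 0.8325 m ≈ 83.25 cm

83.25 cm


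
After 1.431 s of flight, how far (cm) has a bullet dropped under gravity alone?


drop = 0.5*g*t^2 = 0.5*9.81*1.431^2 = 10.0443 m ≈ 1004 cm

1004 cm


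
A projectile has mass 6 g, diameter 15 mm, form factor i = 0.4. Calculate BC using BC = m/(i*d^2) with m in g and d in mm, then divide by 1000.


BC = m/(i*d^2*1000) = 6/(0.4 * 15^2 * 1000) = 6.667e-05

6.667e-05


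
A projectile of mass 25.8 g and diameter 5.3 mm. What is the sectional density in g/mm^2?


SD = m/d^2 = 25.8/5.3^2 = 0.9185 g/mm^2

0.9185 g/mm^2


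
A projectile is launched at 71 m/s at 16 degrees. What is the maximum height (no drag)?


H = (v0*sin(theta))^2 / (2g) = (71*sin(16°))^2 / (2*9.81) = 19.52 m

19.52 m


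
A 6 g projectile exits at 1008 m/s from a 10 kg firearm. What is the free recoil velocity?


v_recoil = m_p * v_p / m_gun = 0.006 * 1008 / 10 = 0.6048 m/s

0.6048 m/s


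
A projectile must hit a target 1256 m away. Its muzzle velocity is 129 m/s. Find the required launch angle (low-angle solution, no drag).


sin(2*theta) = R*g/v0^2 = 1256*9.81/129^2 = 0.740422, theta = arcsin(0.740422)/2 = 23.88°

23.88 degrees


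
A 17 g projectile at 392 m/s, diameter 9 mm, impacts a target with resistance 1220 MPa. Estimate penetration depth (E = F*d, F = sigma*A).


A = pi*(d/2)^2 = pi*(9/2)^2 = 63.6173 mm^2
E = 0.5*m*v^2 = 0.5*0.017*392^2 = 1306.14 J
depth = E/(sigma*A) = 1306.14 J / (1220 MPa * 63.6173 mm^2) = 1306.14/(1220 * 63.6173) m = 0.0168289 m ≈ 16.83 mm

16.83 mm


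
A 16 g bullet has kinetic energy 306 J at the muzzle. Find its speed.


v = sqrt(2*E/m) = sqrt(2*306/0.016) = 195.6 m/s

195.6 m/s


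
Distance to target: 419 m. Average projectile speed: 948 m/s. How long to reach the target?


t = d/v = 419/948 = 0.442 s

0.442 s


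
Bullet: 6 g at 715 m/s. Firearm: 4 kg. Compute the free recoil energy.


v_r = m_p*v_p/m_gun = 0.006*715/4 = 1.0725 m/s, E_r = 0.5*m_gun*v_r^2 = 0.5*4*1.0725^2 = 2.301 J

2.301 J


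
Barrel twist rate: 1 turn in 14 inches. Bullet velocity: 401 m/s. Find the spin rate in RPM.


twist_m = 14*0.0254 = 0.3556 m
spin = v/twist = 401/0.3556 = 1127.672 rev/s
RPM = spin*60 = 1127.672*60 ≈ 67660 RPM

67660 RPM


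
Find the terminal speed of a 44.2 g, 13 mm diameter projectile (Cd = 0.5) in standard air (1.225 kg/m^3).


A = pi*(d/2)^2 = pi*(13/2000)^2 = 1.32732e-04 m^2
vt = sqrt(2mg/(Cd*rho*A)) = sqrt(2*0.0442*9.81/(0.5 * 1.225 * 1.32732e-04)) = 103.3 m/s

103.3 m/s


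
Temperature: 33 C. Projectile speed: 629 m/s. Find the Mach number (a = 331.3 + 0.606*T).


a = 331.3 + 0.606*(33) = 351.298 m/s
M = v/a = 629/351.298 = 1.791

1.791


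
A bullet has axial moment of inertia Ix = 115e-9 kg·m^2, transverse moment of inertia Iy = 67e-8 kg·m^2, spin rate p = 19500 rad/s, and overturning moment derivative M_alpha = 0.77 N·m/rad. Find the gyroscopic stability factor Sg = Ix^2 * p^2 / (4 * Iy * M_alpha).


Sg = Ix^2 * p^2 / (4 * Iy * M_alpha) = (115e-9)^2 * 19500^2 / (4 * 67e-8 * 0.77) = 2.437

2.437


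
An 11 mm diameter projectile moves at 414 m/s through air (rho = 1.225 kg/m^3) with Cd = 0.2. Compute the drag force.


A = pi*(d/2)^2 = pi*(11/2000)^2 = 9.50332e-05 m^2
Fd = 0.5*Cd*rho*A*v^2 = 0.5*0.2*1.225*9.50332e-05*414^2 = 1.995 N

1.995 N


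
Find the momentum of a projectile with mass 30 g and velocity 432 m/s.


p = m*v = 0.03*432 = 12.96 kg·m/s

12.96 kg·m/s


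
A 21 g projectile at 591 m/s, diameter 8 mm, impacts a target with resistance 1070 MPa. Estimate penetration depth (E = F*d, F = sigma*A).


A = pi*(d/2)^2 = pi*(8/2)^2 = 50.2655 mm^2
E = 0.5*m*v^2 = 0.5*0.021*591^2 = 3667.45 J
depth = E/(sigma*A) = 3667.45 J / (1070 MPa * 50.2655 mm^2) = 3667.45/(1070 * 50.2655) m = 0.0681884 m ≈ 68.19 mm

68.19 mm


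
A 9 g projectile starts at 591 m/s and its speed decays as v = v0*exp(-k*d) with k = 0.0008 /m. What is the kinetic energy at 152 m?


v = v0*exp(-k*d) = 591*exp(-0.0008*152) = 523.332 m/s
E = 0.5*m*v^2 = 0.5*0.009*523.332^2 = 1232 J

1232 J


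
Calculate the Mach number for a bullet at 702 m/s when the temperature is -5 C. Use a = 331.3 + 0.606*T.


a = 331.3 + 0.606*(-5) = 328.27 m/s
M = v/a = 702/328.27 = 2.138

2.138


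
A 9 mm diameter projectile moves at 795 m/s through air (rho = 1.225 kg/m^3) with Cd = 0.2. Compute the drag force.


A = pi*(d/2)^2 = pi*(9/2000)^2 = 6.36173e-05 m^2
Fd = 0.5*Cd*rho*A*v^2 = 0.5*0.2*1.225*6.36173e-05*795^2 = 4.925 N

4.925 N


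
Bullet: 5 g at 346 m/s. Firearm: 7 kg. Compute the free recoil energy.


v_r = m_p*v_p/m_gun = 0.005*346/7 = 0.247143 m/s, E_r = 0.5*m_gun*v_r^2 = 0.5*7*0.247143^2 = 0.2138 J

0.2138 J


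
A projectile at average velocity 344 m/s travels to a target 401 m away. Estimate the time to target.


t = d/v = 401/344 = 1.166 s

1.166 s


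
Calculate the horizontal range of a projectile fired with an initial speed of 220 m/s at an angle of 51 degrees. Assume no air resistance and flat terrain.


R = v0^2 * sin(2*theta) / g = 220^2 * sin(2*51°) / 9.81 = 4826 m

4826 m


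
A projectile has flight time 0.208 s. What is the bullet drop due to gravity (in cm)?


drop = 0.5*g*t^2 = 0.5*9.81*0.208^2 = 0.21221 m ≈ 21.22 cm

21.22 cm


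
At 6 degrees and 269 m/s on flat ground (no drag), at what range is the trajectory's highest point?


R = v0^2*sin(2*theta)/g = 269^2*sin(2*6°)/9.81 = 1533.61 m
apex_dist = R/2 = 1533.61/2 = 766.8 m

766.8 m


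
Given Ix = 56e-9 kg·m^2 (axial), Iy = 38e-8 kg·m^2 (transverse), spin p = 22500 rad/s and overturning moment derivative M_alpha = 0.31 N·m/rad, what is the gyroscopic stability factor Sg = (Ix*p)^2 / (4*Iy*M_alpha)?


Sg = Ix^2 * p^2 / (4 * Iy * M_alpha) = (56e-9)^2 * 22500^2 / (4 * 38e-8 * 0.31) = 3.369

3.369


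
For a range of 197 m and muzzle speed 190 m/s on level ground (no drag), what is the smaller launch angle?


sin(2*theta) = R*g/v0^2 = 197*9.81/190^2 = 0.0535338, theta = arcsin(0.0535338)/2 = 1.534°

1.534 degrees


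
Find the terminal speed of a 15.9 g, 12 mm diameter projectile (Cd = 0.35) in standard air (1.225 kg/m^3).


A = pi*(d/2)^2 = pi*(12/2000)^2 = 1.13097e-04 m^2
vt = sqrt(2mg/(Cd*rho*A)) = sqrt(2*0.0159*9.81/(0.35 * 1.225 * 1.13097e-04)) = 80.21 m/s

80.21 m/s


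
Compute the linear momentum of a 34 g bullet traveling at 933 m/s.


p = m*v = 0.034*933 = 31.72 kg·m/s

31.72 kg·m/s


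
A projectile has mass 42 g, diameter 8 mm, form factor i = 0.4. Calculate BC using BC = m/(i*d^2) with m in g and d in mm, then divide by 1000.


BC = m/(i*d^2*1000) = 42/(0.4 * 8^2 * 1000) = 0.001641

0.001641


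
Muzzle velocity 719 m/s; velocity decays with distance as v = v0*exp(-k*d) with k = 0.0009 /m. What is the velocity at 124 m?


v = v0*exp(-k*d) = 719*exp(-0.0009*124) = 643.1 m/s

643.1 m/s


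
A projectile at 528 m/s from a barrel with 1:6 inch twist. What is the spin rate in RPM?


twist_m = 6*0.0254 = 0.1524 m
spin = v/twist = 528/0.1524 = 3464.567 rev/s
RPM = spin*60 = 3464.567*60 ≈ 207874 RPM

207874 RPM


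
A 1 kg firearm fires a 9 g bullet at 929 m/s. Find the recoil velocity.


v_recoil = m_p * v_p / m_gun = 0.009 * 929 / 1 = 8.361 m/s

8.361 m/s


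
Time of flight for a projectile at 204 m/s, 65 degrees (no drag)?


T = 2*v0*sin(theta)/g = 2*204*sin(65°)/9.81 = 37.69 s

37.69 s


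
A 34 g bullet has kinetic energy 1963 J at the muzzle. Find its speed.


v = sqrt(2*E/m) = sqrt(2*1963/0.034) = 339.8 m/s

339.8 m/s


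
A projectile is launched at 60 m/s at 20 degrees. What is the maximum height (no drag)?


H = (v0*sin(theta))^2 / (2g) = (60*sin(20°))^2 / (2*9.81) = 21.46 m

21.46 m


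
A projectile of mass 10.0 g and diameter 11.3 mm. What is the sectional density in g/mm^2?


SD = m/d^2 = 10.0/11.3^2 = 0.07831 g/mm^2

0.07831 g/mm^2


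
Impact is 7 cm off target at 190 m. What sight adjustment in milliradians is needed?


1 mrad subtends 1 cm per 10 m of range, so adj = error_cm / (dist_m / 10) = 7 / (190/10) = 0.3684 mrad

0.3684 mrad


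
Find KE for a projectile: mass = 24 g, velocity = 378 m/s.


E = 0.5*m*v^2 = 0.5*0.024*378^2 = 1715 J

1715 J


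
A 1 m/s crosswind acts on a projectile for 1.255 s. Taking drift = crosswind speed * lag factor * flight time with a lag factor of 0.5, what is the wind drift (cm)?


drift = v_wind * lag * t = 1 * 0.5 * 1.255 = 0.6275 m ≈ 62.75 cm

62.75 cm


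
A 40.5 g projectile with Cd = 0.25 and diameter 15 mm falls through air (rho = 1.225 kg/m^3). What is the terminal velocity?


A = pi*(d/2)^2 = pi*(15/2000)^2 = 1.76715e-04 m^2
vt = sqrt(2mg/(Cd*rho*A)) = sqrt(2*0.0405*9.81/(0.25 * 1.225 * 1.76715e-04)) = 121.2 m/s

121.2 m/s


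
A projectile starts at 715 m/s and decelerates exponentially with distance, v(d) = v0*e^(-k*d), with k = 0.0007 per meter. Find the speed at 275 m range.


v = v0*exp(-k*d) = 715*exp(-0.0007*275) = 589.8 m/s

589.8 m/s


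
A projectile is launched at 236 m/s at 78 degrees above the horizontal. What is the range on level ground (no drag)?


R = v0^2 * sin(2*theta) / g = 236^2 * sin(2*78°) / 9.81 = 2309 m

2309 m


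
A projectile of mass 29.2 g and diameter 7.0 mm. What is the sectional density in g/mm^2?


SD = m/d^2 = 29.2/7.0^2 = 0.5959 g/mm^2

0.5959 g/mm^2


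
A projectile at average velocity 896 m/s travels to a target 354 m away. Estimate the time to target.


t = d/v = 354/896 = 0.3951 s

0.3951 s


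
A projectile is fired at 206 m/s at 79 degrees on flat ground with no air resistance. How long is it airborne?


T = 2*v0*sin(theta)/g = 2*206*sin(79°)/9.81 = 41.23 s

41.23 s


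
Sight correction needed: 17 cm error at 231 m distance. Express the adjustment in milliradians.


1 mrad subtends 1 cm per 10 m of range, so adj = error_cm / (dist_m / 10) = 17 / (231/10) = 0.7359 mrad

0.7359 mrad


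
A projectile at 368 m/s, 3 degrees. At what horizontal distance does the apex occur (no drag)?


R = v0^2*sin(2*theta)/g = 368^2*sin(2*3°)/9.81 = 1442.98 m
apex_dist = R/2 = 1442.98/2 = 721.5 m

721.5 m


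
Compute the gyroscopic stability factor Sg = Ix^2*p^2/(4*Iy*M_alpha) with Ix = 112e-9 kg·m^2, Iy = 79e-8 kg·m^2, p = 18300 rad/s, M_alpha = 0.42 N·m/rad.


Sg = Ix^2 * p^2 / (4 * Iy * M_alpha) = (112e-9)^2 * 18300^2 / (4 * 79e-8 * 0.42) = 3.165

3.165


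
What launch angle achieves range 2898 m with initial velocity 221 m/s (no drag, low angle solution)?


sin(2*theta) = R*g/v0^2 = 2898*9.81/221^2 = 0.58208, theta = arcsin(0.58208)/2 = 17.8°

17.8 degrees


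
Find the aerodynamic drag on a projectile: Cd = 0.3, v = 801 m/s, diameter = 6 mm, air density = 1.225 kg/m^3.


A = pi*(d/2)^2 = pi*(6/2000)^2 = 2.82743e-05 m^2
Fd = 0.5*Cd*rho*A*v^2 = 0.5*0.3*1.225*2.82743e-05*801^2 = 3.333 N

3.333 N


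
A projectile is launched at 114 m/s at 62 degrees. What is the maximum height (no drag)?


H = (v0*sin(theta))^2 / (2g) = (114*sin(62°))^2 / (2*9.81) = 516.4 m

516.4 m


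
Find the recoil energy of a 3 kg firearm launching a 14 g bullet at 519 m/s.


v_r = m_p*v_p/m_gun = 0.014*519/3 = 2.422 m/s, E_r = 0.5*m_gun*v_r^2 = 0.5*3*2.422^2 = 8.799 J

8.799 J


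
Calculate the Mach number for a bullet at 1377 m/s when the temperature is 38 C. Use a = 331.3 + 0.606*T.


a = 331.3 + 0.606*(38) = 354.328 m/s
M = v/a = 1377/354.328 = 3.886

3.886


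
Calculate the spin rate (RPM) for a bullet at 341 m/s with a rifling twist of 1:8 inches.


twist_m = 8*0.0254 = 0.2032 m
spin = v/twist = 341/0.2032 = 1678.15 rev/s
RPM = spin*60 = 1678.15*60 ≈ 100689 RPM

100689 RPM


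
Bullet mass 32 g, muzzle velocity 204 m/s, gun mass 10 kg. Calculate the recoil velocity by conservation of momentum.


v_recoil = m_p * v_p / m_gun = 0.032 * 204 / 10 = 0.6528 m/s

0.6528 m/s


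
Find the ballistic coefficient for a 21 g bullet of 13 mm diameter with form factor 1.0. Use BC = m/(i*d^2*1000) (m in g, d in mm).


BC = m/(i*d^2*1000) = 21/(1.0 * 13^2 * 1000) = 0.0001243

0.0001243


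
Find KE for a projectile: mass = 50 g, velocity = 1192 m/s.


E = 0.5*m*v^2 = 0.5*0.05*1192^2 = 35522 J

35522 J


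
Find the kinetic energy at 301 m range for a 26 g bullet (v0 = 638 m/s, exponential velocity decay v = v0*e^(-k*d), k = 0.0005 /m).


v = v0*exp(-k*d) = 638*exp(-0.0005*301) = 548.857 m/s
E = 0.5*m*v^2 = 0.5*0.026*548.857^2 = 3916 J

3916 J


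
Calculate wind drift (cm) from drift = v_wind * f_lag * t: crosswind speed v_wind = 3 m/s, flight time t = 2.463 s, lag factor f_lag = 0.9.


drift = v_wind * lag * t = 3 * 0.9 * 2.463 = 6.6501 m ≈ 665 cm

665 cm


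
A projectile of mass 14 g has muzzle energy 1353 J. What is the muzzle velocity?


v = sqrt(2*E/m) = sqrt(2*1353/0.014) = 439.6 m/s

439.6 m/s


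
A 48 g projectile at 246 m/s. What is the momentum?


p = m*v = 0.048*246 = 11.81 kg·m/s

11.81 kg·m/s


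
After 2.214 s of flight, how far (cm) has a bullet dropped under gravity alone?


drop = 0.5*g*t^2 = 0.5*9.81*2.214^2 = 24.0433 m ≈ 2404 cm

2404 cm


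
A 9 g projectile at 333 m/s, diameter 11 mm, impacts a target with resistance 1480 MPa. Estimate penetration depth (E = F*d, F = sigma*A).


A = pi*(d/2)^2 = pi*(11/2)^2 = 95.0332 mm^2
E = 0.5*m*v^2 = 0.5*0.009*333^2 = 499 J
depth = E/(sigma*A) = 499 J / (1480 MPa * 95.0332 mm^2) = 499/(1480 * 95.0332) m = 0.00354784 m ≈ 3.548 mm

3.548 mm


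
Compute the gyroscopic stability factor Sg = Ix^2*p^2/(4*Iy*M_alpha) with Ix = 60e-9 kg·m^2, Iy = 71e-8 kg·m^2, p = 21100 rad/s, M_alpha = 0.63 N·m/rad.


Sg = Ix^2 * p^2 / (4 * Iy * M_alpha) = (60e-9)^2 * 21100^2 / (4 * 71e-8 * 0.63) = 0.8958

0.8958


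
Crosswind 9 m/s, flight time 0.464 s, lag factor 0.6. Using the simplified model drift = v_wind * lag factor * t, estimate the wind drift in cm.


drift = v_wind * lag * t = 9 * 0.6 * 0.464 = 2.5056 m ≈ 250.6 cm

250.6 cm


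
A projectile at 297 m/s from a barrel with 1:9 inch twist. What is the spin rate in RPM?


twist_m = 9*0.0254 = 0.2286 m
spin = v/twist = 297/0.2286 = 1299.213 rev/s
RPM = spin*60 = 1299.213*60 ≈ 77953 RPM

77953 RPM


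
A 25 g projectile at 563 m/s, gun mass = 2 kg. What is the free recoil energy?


v_r = m_p*v_p/m_gun = 0.025*563/2 = 7.0375 m/s, E_r = 0.5*m_gun*v_r^2 = 0.5*2*7.0375^2 = 49.53 J

49.53 J


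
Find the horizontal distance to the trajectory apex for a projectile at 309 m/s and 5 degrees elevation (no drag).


R = v0^2*sin(2*theta)/g = 309^2*sin(2*5°)/9.81 = 1690.12 m
apex_dist = R/2 = 1690.12/2 = 845.1 m

845.1 m


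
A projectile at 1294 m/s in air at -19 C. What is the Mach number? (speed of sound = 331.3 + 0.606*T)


a = 331.3 + 0.606*(-19) = 319.786 m/s
M = v/a = 1294/319.786 = 4.046

4.046


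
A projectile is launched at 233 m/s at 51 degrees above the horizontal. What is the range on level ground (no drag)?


R = v0^2 * sin(2*theta) / g = 233^2 * sin(2*51°) / 9.81 = 5413 m

5413 m


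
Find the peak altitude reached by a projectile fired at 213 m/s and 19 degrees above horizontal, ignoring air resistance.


H = (v0*sin(theta))^2 / (2g) = (213*sin(19°))^2 / (2*9.81) = 245.1 m

245.1 m


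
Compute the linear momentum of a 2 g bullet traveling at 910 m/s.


p = m*v = 0.002*910 = 1.82 kg·m/s

1.82 kg·m/s


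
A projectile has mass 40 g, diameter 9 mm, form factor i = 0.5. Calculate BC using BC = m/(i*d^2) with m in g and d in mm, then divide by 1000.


BC = m/(i*d^2*1000) = 40/(0.5 * 9^2 * 1000) = 0.0009877

0.0009877


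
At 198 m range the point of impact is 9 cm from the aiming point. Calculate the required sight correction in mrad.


1 mrad subtends 1 cm per 10 m of range, so adj = error_cm / (dist_m / 10) = 9 / (198/10) = 0.4545 mrad

0.4545 mrad


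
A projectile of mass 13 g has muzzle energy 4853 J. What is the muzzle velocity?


v = sqrt(2*E/m) = sqrt(2*4853/0.013) = 864.1 m/s

864.1 m/s


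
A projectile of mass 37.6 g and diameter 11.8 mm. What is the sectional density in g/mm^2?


SD = m/d^2 = 37.6/11.8^2 = 0.27 g/mm^2

0.27 g/mm^2


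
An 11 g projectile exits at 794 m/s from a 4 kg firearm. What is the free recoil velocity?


v_recoil = m_p * v_p / m_gun = 0.011 * 794 / 4 = 2.183 m/s

2.183 m/s


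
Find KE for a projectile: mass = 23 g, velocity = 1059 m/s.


E = 0.5*m*v^2 = 0.5*0.023*1059^2 = 12897 J

12897 J


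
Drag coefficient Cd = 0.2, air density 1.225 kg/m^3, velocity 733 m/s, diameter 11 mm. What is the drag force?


A = pi*(d/2)^2 = pi*(11/2000)^2 = 9.50332e-05 m^2
Fd = 0.5*Cd*rho*A*v^2 = 0.5*0.2*1.225*9.50332e-05*733^2 = 6.255 N

6.255 N
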